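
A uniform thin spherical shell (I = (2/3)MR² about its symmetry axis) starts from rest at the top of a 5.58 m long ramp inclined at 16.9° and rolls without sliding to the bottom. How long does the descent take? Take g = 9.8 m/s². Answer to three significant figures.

With I = (2/3)MR², the ratio k = I/(MR²) is 2/3.
Newton's second law down the slope: Mg sinθ − f = Ma. The torque equation fR = Iα (with α = a/R) gives f = kMa.
Hence a = g sinθ/(1+k) = 9.8×sin16.9°/1.667 = 1.709 m/s².
Starting from rest, L = ½at², so t = √(2L/a) = √(2×5.58/1.709) ≈ 2.56 s.

t ≈ 2.56 s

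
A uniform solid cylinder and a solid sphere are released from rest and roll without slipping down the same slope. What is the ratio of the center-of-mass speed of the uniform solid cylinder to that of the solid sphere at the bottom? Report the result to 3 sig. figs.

Each satisfies Mgh = ½(1+k)Mv² with k = I/(MR²), so v ∝ 1/√(1+k).
For the uniform solid cylinder k = 0.5; for the solid sphere k = 0.4.
v₁/v₂ = √((1+k₂)/(1+k₁)) = √(1.4/1.5) ≈ 0.966.

v_ratio ≈ 0.966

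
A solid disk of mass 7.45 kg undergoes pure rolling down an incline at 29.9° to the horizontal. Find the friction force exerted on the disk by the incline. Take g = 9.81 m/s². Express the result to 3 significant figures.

f ≈ 12.1 N

Here I = (1/2)MR², so the shape factor k = I/(MR²) = 0.5.
Along the incline Mg sinθ − f = Ma, and torque about the center fR = Iα = kMR²(a/R) gives f = kMa.
Combining, a = g sinθ/(1+k) and f = kMa = kMg sinθ/(1+k).
f = 0.5 × 7.45 × 9.81 × sin29.9° / 1.5 ≈ 12.1 N.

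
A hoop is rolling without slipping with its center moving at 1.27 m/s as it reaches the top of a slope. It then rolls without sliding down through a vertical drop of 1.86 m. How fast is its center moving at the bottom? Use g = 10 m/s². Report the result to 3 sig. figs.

v ≈ 4.50 m/s

With I = MR², the ratio k = I/(MR²) is 1.
Since it rolls without slipping, ω = v/R and KE = ½Mv² + ½Iω² = ½(1+k)Mv² = Mv².
Conserving energy between top and bottom: Mv² = Mv₀² + Mgh, hence v² = v₀² + 2gh/(1+k).
v = √(1.27² + 2×10×1.86/2) = √20.21 ≈ 4.50 m/s.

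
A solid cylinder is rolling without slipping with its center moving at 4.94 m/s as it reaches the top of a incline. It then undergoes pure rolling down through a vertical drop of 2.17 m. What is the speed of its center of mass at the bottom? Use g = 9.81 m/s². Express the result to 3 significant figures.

v ≈ 7.27 m/s

The moment of inertia is (1/2)MR², giving k ≡ I/(MR²) = 0.5.
Since it rolls without slipping, ω = v/R and KE = ½Mv² + ½Iω² = ½(1+k)Mv² = (3/4)Mv².
Energy conservation: (3/4)Mv₀² + Mgh = (3/4)Mv², so v² = v₀² + 2gh/(1+k).
v = √(4.94² + 2×9.81×2.17/1.5) = √52.79 ≈ 7.27 m/s.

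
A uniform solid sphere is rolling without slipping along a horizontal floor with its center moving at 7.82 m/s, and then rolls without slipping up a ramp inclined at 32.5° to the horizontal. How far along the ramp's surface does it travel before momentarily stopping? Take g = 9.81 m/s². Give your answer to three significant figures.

For this body I = (2/5)MR², i.e. k = I/(MR²) = 0.4.
Rolling without slipping gives ω = v/R, so the total kinetic energy is ½Mv² + ½Iω² = ½(1+k)Mv² = (7/10)Mv².
Setting this equal to Mgh gives the vertical rise h = (1+k)v₀²/(2g) = 1.4×7.82²/(2×9.81) = 4.364 m.
Along the incline, d = h/sinθ = 4.364/sin32.5° ≈ 8.12 m.

d ≈ 8.12 m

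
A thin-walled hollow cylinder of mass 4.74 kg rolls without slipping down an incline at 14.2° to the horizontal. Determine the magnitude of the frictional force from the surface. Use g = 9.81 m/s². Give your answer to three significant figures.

Here I = MR², so the shape factor k = I/(MR²) = 1.
Newton's second law down the slope: Mg sinθ − f = Ma. The torque equation fR = Iα (with α = a/R) gives f = kMa.
Combining, a = g sinθ/(1+k) and f = kMa = kMg sinθ/(1+k).
f = 1 × 4.74 × 9.81 × sin14.2° / 2 ≈ 5.70 N.

f ≈ 5.70 N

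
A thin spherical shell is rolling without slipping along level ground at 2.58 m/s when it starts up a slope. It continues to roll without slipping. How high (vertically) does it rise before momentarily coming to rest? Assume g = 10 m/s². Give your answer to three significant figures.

h ≈ 0.555 m

For this body I = (2/3)MR², i.e. k = I/(MR²) = 2/3.
Pure rolling means v = ωR; then KE = ½Mv² + ½I(v/R)² = ½(1+k)Mv² = (5/6)Mv².
At the top the kinetic energy is zero, so (5/6)Mv₀² = Mgh.
Thus h = (1+k)v₀²/(2g) = 1.667 × 2.58² / (2 × 10) ≈ 0.555 m.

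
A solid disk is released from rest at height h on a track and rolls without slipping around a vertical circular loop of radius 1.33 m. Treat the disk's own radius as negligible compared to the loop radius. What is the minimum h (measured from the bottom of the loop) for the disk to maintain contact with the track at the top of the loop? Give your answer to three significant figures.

h_min ≈ 3.66 m

With I = (1/2)MR², the ratio k = I/(MR²) is 0.5.
At the top, contact is just lost when gravity alone supplies the centripetal force: Mg = Mv_top²/r, i.e. v_top² = gr.
With ω = v/R, the kinetic energy at speed v is ½(1+k)Mv² = (3/4)Mv².
Energy conservation from release (height h) to the top (height 2r): Mgh = Mg(2r) + (3/4)M·gr.
Thus h_min = 2r + (1+k)r/2 = r(2 + 1.5/2) = 1.33 × 2.75 ≈ 3.66 m.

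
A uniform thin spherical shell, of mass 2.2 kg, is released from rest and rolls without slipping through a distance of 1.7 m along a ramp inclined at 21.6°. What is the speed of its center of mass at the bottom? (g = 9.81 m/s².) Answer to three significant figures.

With I = (2/3)MR², the ratio k = I/(MR²) is 2/3.
Rolling without slipping gives ω = v/R, so the total kinetic energy is ½Mv² + ½Iω² = ½(1+k)Mv² = (5/6)Mv².
The vertical drop is h = L sinθ = 1.7 × sin21.6° = 0.6258 m.
Energy conservation: Mgh = (5/6)Mv², so v = √(2gh/(1+k)) = √(2 × 9.81 × 0.6258 / 1.667) ≈ 2.71 m/s.

v ≈ 2.71 m/s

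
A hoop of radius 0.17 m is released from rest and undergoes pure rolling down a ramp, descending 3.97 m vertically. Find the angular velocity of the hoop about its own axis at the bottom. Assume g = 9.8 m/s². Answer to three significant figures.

The moment of inertia is MR², giving k ≡ I/(MR²) = 1.
Since it rolls without slipping, ω = v/R and KE = ½Mv² + ½Iω² = ½(1+k)Mv² = Mv².
Energy conservation Mgh = ½(1+k)Mv² gives v = √(2gh/(1+k)) = √(2 × 9.8 × 3.97 / 2) = 6.237 m/s.
The angular speed follows from ω = v/R = 6.237/0.17 ≈ 36.7 rad/s.

ω ≈ 36.7 rad/s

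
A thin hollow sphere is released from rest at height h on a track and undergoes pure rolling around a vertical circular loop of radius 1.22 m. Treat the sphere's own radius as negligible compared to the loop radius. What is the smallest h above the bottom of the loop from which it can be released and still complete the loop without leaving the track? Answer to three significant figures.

h_min ≈ 3.46 m

The moment of inertia is (2/3)MR², giving k ≡ I/(MR²) = 2/3.
At the top, contact is just lost when gravity alone supplies the centripetal force: Mg = Mv_top²/r, i.e. v_top² = gr.
With ω = v/R, the kinetic energy at speed v is ½(1+k)Mv² = (5/6)Mv².
Energy conservation from release (height h) to the top (height 2r): Mgh = Mg(2r) + (5/6)M·gr.
Thus h_min = 2r + (1+k)r/2 = r(2 + 1.667/2) = 1.22 × 2.833 ≈ 3.46 m.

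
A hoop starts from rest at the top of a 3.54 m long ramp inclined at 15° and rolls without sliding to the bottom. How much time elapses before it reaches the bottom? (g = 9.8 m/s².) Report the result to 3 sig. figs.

t ≈ 2.36 s

For this body I = MR², i.e. k = I/(MR²) = 1.
Newton's second law down the slope: Mg sinθ − f = Ma. The torque equation fR = Iα (with α = a/R) gives f = kMa.
Hence a = g sinθ/(1+k) = 9.8×sin15°/2 = 1.268 m/s².
With constant a from rest, t = √(2L/a) = √(2·3.54/1.268) ≈ 2.36 s.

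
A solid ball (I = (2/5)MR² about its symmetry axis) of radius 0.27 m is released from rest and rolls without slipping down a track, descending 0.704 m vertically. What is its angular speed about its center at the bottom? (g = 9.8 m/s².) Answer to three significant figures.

With I = (2/5)MR², the ratio k = I/(MR²) is 0.4.
Rolling without slipping gives ω = v/R, so the total kinetic energy is ½Mv² + ½Iω² = ½(1+k)Mv² = (7/10)Mv².
Energy conservation Mgh = ½(1+k)Mv² gives v = √(2gh/(1+k)) = √(2 × 9.8 × 0.704 / 1.4) = 3.139 m/s.
The angular speed follows from ω = v/R = 3.139/0.27 ≈ 11.6 rad/s.

ω ≈ 11.6 rad/s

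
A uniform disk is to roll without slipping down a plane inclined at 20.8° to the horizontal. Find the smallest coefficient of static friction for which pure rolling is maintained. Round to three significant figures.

μ_min ≈ 0.127

With I = (1/2)MR², the ratio k = I/(MR²) is 0.5.
Along the incline Mg sinθ − f = Ma, and torque about the center fR = Iα = kMR²(a/R) gives f = kMa.
These give a = g sinθ/(1+k) and the required friction f = kMg sinθ/(1+k).
With N = Mg cosθ, the no-slip condition f ≤ μN gives μ_min = f/N = k tanθ/(1+k).
μ_min = 0.5 × tan20.8° / 1.5 ≈ 0.127.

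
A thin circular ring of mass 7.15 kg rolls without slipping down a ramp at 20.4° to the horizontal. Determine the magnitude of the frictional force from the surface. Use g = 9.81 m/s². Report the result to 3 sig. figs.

f ≈ 12.2 N

Here I = MR², so the shape factor k = I/(MR²) = 1.
Along the incline Mg sinθ − f = Ma, and torque about the center fR = Iα = kMR²(a/R) gives f = kMa.
Combining, a = g sinθ/(1+k) and f = kMa = kMg sinθ/(1+k).
f = 1 × 7.15 × 9.81 × sin20.4° / 2 ≈ 12.2 N.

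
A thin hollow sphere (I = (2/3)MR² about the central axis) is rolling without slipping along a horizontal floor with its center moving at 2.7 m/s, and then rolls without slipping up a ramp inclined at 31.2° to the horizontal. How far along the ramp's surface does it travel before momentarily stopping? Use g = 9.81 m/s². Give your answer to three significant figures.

d ≈ 1.20 m

The moment of inertia is (2/3)MR², giving k ≡ I/(MR²) = 2/3.
The rolling condition ω = v/R makes the rotational term ½I(v/R)² = ½kMv², so KE_total = ½(1+k)Mv² = (5/6)Mv².
Setting this equal to Mgh gives the vertical rise h = (1+k)v₀²/(2g) = 1.667×2.7²/(2×9.81) = 0.6193 m.
Along the incline, d = h/sinθ = 0.6193/sin31.2° ≈ 1.20 m.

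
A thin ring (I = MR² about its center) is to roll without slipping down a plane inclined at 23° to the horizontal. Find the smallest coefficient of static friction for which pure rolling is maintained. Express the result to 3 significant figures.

μ_min ≈ 0.212

The moment of inertia is MR², giving k ≡ I/(MR²) = 1.
Newton's second law down the slope: Mg sinθ − f = Ma. The torque equation fR = Iα (with α = a/R) gives f = kMa.
These give a = g sinθ/(1+k) and the required friction f = kMg sinθ/(1+k).
The normal force is N = Mg cosθ, so μ_min = f/N = k tanθ/(1+k).
μ_min = 1 × tan23° / 2 ≈ 0.212.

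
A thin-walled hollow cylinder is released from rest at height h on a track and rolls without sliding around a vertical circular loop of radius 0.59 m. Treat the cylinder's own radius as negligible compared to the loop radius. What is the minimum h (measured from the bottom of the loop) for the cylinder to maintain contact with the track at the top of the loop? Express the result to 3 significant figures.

h_min ≈ 1.77 m

Here I = MR², so the shape factor k = I/(MR²) = 1.
At the top of the loop, the minimum-contact condition is Mg = Mv_top²/r, so v_top² = gr.
With ω = v/R, the kinetic energy at speed v is ½(1+k)Mv² = Mv².
Energy conservation from release (height h) to the top (height 2r): Mgh = Mg(2r) + M·gr.
Thus h_min = 2r + (1+k)r/2 = r(2 + 2/2) = 0.59 × 3 ≈ 1.77 m.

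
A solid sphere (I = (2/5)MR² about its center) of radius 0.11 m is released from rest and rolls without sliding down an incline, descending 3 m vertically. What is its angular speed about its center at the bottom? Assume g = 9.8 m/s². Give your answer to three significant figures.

ω ≈ 58.9 rad/s

With I = (2/5)MR², the ratio k = I/(MR²) is 0.4.
Since it rolls without slipping, ω = v/R and KE = ½Mv² + ½Iω² = ½(1+k)Mv² = (7/10)Mv².
Energy conservation Mgh = ½(1+k)Mv² gives v = √(2gh/(1+k)) = √(2 × 9.8 × 3 / 1.4) = 6.481 m/s.
Then ω = v/R = 6.481 / 0.11 ≈ 58.9 rad/s.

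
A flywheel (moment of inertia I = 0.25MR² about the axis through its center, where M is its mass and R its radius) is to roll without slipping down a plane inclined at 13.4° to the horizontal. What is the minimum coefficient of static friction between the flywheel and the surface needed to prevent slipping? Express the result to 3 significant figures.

μ_min ≈ 0.0476

For this body I = 0.25MR², i.e. k = I/(MR²) = 0.25.
Translational: Mg sinθ − f = Ma. Rotational about the CM: fR = Iα = kMRa, so f = kMa.
These give a = g sinθ/(1+k) and the required friction f = kMg sinθ/(1+k).
The normal force is N = Mg cosθ, so μ_min = f/N = k tanθ/(1+k).
μ_min = 0.25 × tan13.4° / 1.25 ≈ 0.0476.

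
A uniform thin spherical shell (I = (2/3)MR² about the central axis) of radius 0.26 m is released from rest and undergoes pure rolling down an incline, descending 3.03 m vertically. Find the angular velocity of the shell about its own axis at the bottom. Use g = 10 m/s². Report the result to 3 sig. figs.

ω ≈ 23.2 rad/s

With I = (2/3)MR², the ratio k = I/(MR²) is 2/3.
Pure rolling means v = ωR; then KE = ½Mv² + ½I(v/R)² = ½(1+k)Mv² = (5/6)Mv².
Energy conservation Mgh = ½(1+k)Mv² gives v = √(2gh/(1+k)) = √(2 × 10 × 3.03 / 1.667) = 6.03 m/s.
The angular speed follows from ω = v/R = 6.03/0.26 ≈ 23.2 rad/s.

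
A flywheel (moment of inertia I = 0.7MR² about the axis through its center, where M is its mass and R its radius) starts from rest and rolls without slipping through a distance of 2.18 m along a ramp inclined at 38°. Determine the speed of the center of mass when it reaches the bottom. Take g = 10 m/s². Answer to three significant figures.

v ≈ 3.97 m/s

For this body I = 0.7MR², i.e. k = I/(MR²) = 0.7.
Since it rolls without slipping, ω = v/R and KE = ½Mv² + ½Iω² = ½(1+k)Mv² = (17/20)Mv².
The vertical drop is h = L sinθ = 2.18 × sin38° = 1.342 m.
Energy conservation: Mgh = (17/20)Mv², so v = √(2gh/(1+k)) = √(2 × 10 × 1.342 / 1.7) ≈ 3.97 m/s.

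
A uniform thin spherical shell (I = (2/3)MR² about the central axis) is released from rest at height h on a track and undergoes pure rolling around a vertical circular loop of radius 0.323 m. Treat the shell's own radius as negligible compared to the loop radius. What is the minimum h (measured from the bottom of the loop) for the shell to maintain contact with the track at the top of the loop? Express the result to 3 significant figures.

The moment of inertia is (2/3)MR², giving k ≡ I/(MR²) = 2/3.
At the top of the loop, the minimum-contact condition is Mg = Mv_top²/r, so v_top² = gr.
With ω = v/R, the kinetic energy at speed v is ½(1+k)Mv² = (5/6)Mv².
Energy conservation from release (height h) to the top (height 2r): Mgh = Mg(2r) + (5/6)M·gr.
Thus h_min = 2r + (1+k)r/2 = r(2 + 1.667/2) = 0.323 × 2.833 ≈ 0.915 m.

h_min ≈ 0.915 m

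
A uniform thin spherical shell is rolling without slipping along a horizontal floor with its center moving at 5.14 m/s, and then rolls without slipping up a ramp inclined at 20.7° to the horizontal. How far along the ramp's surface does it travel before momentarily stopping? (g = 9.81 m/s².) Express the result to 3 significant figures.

d ≈ 6.35 m

With I = (2/3)MR², the ratio k = I/(MR²) is 2/3.
Rolling without slipping gives ω = v/R, so the total kinetic energy is ½Mv² + ½Iω² = ½(1+k)Mv² = (5/6)Mv².
Setting this equal to Mgh gives the vertical rise h = (1+k)v₀²/(2g) = 1.667×5.14²/(2×9.81) = 2.244 m.
Along the incline, d = h/sinθ = 2.244/sin20.7° ≈ 6.35 m.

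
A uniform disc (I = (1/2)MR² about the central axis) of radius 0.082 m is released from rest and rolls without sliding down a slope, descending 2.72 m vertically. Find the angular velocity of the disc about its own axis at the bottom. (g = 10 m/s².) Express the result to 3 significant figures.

ω ≈ 73.4 rad/s

With I = (1/2)MR², the ratio k = I/(MR²) is 0.5.
Since it rolls without slipping, ω = v/R and KE = ½Mv² + ½Iω² = ½(1+k)Mv² = (3/4)Mv².
Energy conservation Mgh = ½(1+k)Mv² gives v = √(2gh/(1+k)) = √(2 × 10 × 2.72 / 1.5) = 6.022 m/s.
The angular speed follows from ω = v/R = 6.022/0.082 ≈ 73.4 rad/s.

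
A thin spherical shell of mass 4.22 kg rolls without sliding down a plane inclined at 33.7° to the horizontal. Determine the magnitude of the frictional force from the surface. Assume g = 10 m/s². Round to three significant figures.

Here I = (2/3)MR², so the shape factor k = I/(MR²) = 2/3.
Translational: Mg sinθ − f = Ma. Rotational about the CM: fR = Iα = kMRa, so f = kMa.
Combining, a = g sinθ/(1+k) and f = kMa = kMg sinθ/(1+k).
f = (2/3) × 4.22 × 10 × sin33.7° / 1.667 ≈ 9.37 N.

f ≈ 9.37 N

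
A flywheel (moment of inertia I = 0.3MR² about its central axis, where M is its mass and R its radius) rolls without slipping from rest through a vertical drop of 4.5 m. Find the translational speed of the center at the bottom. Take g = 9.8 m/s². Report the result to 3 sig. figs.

v ≈ 8.24 m/s

For this body I = 0.3MR², i.e. k = I/(MR²) = 0.3.
Since it rolls without slipping, ω = v/R and KE = ½Mv² + ½Iω² = ½(1+k)Mv² = (13/20)Mv².
Energy conservation: Mgh = (13/20)Mv², so v = √(2gh/(1+k)) = √(2 × 9.8 × 4.5 / 1.3) ≈ 8.24 m/s.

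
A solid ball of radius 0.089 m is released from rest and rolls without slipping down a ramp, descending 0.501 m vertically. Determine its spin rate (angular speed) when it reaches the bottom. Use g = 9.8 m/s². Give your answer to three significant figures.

The moment of inertia is (2/5)MR², giving k ≡ I/(MR²) = 0.4.
Rolling without slipping gives ω = v/R, so the total kinetic energy is ½Mv² + ½Iω² = ½(1+k)Mv² = (7/10)Mv².
Energy conservation Mgh = ½(1+k)Mv² gives v = √(2gh/(1+k)) = √(2 × 9.8 × 0.501 / 1.4) = 2.648 m/s.
Then ω = v/R = 2.648 / 0.089 ≈ 29.8 rad/s.

ω ≈ 29.8 rad/s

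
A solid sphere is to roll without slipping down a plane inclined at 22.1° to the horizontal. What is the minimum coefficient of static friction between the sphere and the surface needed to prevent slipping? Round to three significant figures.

With I = (2/5)MR², the ratio k = I/(MR²) is 0.4.
Translational: Mg sinθ − f = Ma. Rotational about the CM: fR = Iα = kMRa, so f = kMa.
These give a = g sinθ/(1+k) and the required friction f = kMg sinθ/(1+k).
With N = Mg cosθ, the no-slip condition f ≤ μN gives μ_min = f/N = k tanθ/(1+k).
μ_min = 0.4 × tan22.1° / 1.4 ≈ 0.116.

μ_min ≈ 0.116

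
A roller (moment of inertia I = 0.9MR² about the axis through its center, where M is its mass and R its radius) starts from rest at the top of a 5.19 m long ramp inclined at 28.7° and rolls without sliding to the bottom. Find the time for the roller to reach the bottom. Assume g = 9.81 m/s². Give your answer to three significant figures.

t ≈ 2.05 s

The moment of inertia is 0.9MR², giving k ≡ I/(MR²) = 0.9.
Newton's second law down the slope: Mg sinθ − f = Ma. The torque equation fR = Iα (with α = a/R) gives f = kMa.
Hence a = g sinθ/(1+k) = 9.81×sin28.7°/1.9 = 2.479 m/s².
With constant a from rest, t = √(2L/a) = √(2·5.19/2.479) ≈ 2.05 s.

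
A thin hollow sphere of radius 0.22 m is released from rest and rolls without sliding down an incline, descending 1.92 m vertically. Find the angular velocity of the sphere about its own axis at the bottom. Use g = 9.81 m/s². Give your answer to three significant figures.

ω ≈ 21.6 rad/s

Here I = (2/3)MR², so the shape factor k = I/(MR²) = 2/3.
Pure rolling means v = ωR; then KE = ½Mv² + ½I(v/R)² = ½(1+k)Mv² = (5/6)Mv².
Energy conservation Mgh = ½(1+k)Mv² gives v = √(2gh/(1+k)) = √(2 × 9.81 × 1.92 / 1.667) = 4.754 m/s.
The angular speed follows from ω = v/R = 4.754/0.22 ≈ 21.6 rad/s.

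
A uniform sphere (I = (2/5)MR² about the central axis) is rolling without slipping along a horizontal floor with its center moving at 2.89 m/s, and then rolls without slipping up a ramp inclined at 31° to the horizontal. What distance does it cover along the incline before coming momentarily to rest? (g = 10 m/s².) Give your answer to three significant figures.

d ≈ 1.14 m

For this body I = (2/5)MR², i.e. k = I/(MR²) = 0.4.
The rolling condition ω = v/R makes the rotational term ½I(v/R)² = ½kMv², so KE_total = ½(1+k)Mv² = (7/10)Mv².
Setting this equal to Mgh gives the vertical rise h = (1+k)v₀²/(2g) = 1.4×2.89²/(2×10) = 0.5846 m.
The distance along the slope is d = h/sinθ = 0.5846/sin31° ≈ 1.14 m.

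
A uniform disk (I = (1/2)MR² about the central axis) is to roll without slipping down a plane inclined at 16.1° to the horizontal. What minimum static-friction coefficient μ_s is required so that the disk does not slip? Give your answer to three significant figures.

μ_min ≈ 0.0962

For this body I = (1/2)MR², i.e. k = I/(MR²) = 0.5.
Along the incline Mg sinθ − f = Ma, and torque about the center fR = Iα = kMR²(a/R) gives f = kMa.
These give a = g sinθ/(1+k) and the required friction f = kMg sinθ/(1+k).
With N = Mg cosθ, the no-slip condition f ≤ μN gives μ_min = f/N = k tanθ/(1+k).
μ_min = 0.5 × tan16.1° / 1.5 ≈ 0.0962.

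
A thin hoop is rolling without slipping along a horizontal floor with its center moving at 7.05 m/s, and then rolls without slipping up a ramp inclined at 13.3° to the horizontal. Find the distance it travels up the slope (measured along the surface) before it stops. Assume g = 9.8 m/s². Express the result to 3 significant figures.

Here I = MR², so the shape factor k = I/(MR²) = 1.
Rolling without slipping gives ω = v/R, so the total kinetic energy is ½Mv² + ½Iω² = ½(1+k)Mv² = Mv².
Setting this equal to Mgh gives the vertical rise h = (1+k)v₀²/(2g) = 2×7.05²/(2×9.8) = 5.072 m.
Along the incline, d = h/sinθ = 5.072/sin13.3° ≈ 22.0 m.

d ≈ 22.0 m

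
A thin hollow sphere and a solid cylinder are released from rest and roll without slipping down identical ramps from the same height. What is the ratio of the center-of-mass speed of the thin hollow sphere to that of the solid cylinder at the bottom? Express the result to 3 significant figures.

v_ratio ≈ 0.949

Each satisfies Mgh = ½(1+k)Mv² with k = I/(MR²), so v ∝ 1/√(1+k).
For the thin hollow sphere k = 2/3; for the solid cylinder k = 0.5.
v₁/v₂ = √((1+k₂)/(1+k₁)) = √(1.5/1.667) ≈ 0.949.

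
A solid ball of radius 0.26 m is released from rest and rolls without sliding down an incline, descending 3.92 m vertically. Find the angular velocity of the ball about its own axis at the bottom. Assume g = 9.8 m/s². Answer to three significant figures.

ω ≈ 28.5 rad/s

The moment of inertia is (2/5)MR², giving k ≡ I/(MR²) = 0.4.
Since it rolls without slipping, ω = v/R and KE = ½Mv² + ½Iω² = ½(1+k)Mv² = (7/10)Mv².
Energy conservation Mgh = ½(1+k)Mv² gives v = √(2gh/(1+k)) = √(2 × 9.8 × 3.92 / 1.4) = 7.408 m/s.
Then ω = v/R = 7.408 / 0.26 ≈ 28.5 rad/s.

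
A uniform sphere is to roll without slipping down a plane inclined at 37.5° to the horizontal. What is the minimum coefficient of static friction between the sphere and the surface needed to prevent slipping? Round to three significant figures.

The moment of inertia is (2/5)MR², giving k ≡ I/(MR²) = 0.4.
Translational: Mg sinθ − f = Ma. Rotational about the CM: fR = Iα = kMRa, so f = kMa.
These give a = g sinθ/(1+k) and the required friction f = kMg sinθ/(1+k).
The normal force is N = Mg cosθ, so μ_min = f/N = k tanθ/(1+k).
μ_min = 0.4 × tan37.5° / 1.4 ≈ 0.219.

μ_min ≈ 0.219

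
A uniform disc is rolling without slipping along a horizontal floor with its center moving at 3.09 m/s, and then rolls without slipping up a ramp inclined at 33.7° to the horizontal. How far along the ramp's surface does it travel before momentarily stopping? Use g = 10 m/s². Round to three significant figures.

Here I = (1/2)MR², so the shape factor k = I/(MR²) = 0.5.
Pure rolling means v = ωR; then KE = ½Mv² + ½I(v/R)² = ½(1+k)Mv² = (3/4)Mv².
Setting this equal to Mgh gives the vertical rise h = (1+k)v₀²/(2g) = 1.5×3.09²/(2×10) = 0.7161 m.
The distance along the slope is d = h/sinθ = 0.7161/sin33.7° ≈ 1.29 m.

d ≈ 1.29 m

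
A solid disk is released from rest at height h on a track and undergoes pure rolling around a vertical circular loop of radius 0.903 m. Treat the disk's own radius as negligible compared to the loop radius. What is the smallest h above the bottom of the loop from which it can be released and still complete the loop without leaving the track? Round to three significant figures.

With I = (1/2)MR², the ratio k = I/(MR²) is 0.5.
At the top of the loop, the minimum-contact condition is Mg = Mv_top²/r, so v_top² = gr.
With ω = v/R, the kinetic energy at speed v is ½(1+k)Mv² = (3/4)Mv².
Energy conservation from release (height h) to the top (height 2r): Mgh = Mg(2r) + (3/4)M·gr.
Thus h_min = 2r + (1+k)r/2 = r(2 + 1.5/2) = 0.903 × 2.75 ≈ 2.48 m.

h_min ≈ 2.48 m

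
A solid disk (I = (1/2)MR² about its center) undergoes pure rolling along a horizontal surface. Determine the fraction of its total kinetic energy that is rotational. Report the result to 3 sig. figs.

fraction ≈ 0.333

Here I = (1/2)MR², so the shape factor k = I/(MR²) = 0.5.
Since ω = v/R, the translational part is ½Mv² and the rotational part is ½I(v/R)² = ½kMv²; the total is ½(1+k)Mv².
The rotational fraction is therefore k/(1+k) = 0.5/1.5 ≈ 0.333.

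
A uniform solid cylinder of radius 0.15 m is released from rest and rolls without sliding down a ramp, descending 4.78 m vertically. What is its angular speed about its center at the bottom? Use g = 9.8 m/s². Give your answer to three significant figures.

ω ≈ 52.7 rad/s

For this body I = (1/2)MR², i.e. k = I/(MR²) = 0.5.
Since it rolls without slipping, ω = v/R and KE = ½Mv² + ½Iω² = ½(1+k)Mv² = (3/4)Mv².
Energy conservation Mgh = ½(1+k)Mv² gives v = √(2gh/(1+k)) = √(2 × 9.8 × 4.78 / 1.5) = 7.903 m/s.
Then ω = v/R = 7.903 / 0.15 ≈ 52.7 rad/s.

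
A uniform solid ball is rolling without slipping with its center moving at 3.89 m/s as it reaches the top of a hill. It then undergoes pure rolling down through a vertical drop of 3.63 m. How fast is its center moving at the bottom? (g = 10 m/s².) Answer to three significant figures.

v ≈ 8.18 m/s

For this body I = (2/5)MR², i.e. k = I/(MR²) = 0.4.
The rolling condition ω = v/R makes the rotational term ½I(v/R)² = ½kMv², so KE_total = ½(1+k)Mv² = (7/10)Mv².
Energy conservation: (7/10)Mv₀² + Mgh = (7/10)Mv², so v² = v₀² + 2gh/(1+k).
v = √(3.89² + 2×10×3.63/1.4) = √66.99 ≈ 8.18 m/s.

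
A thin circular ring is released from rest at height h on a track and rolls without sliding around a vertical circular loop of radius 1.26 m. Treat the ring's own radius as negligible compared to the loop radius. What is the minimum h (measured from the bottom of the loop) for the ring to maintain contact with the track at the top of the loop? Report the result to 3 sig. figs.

With I = MR², the ratio k = I/(MR²) is 1.
At the top, contact is just lost when gravity alone supplies the centripetal force: Mg = Mv_top²/r, i.e. v_top² = gr.
With ω = v/R, the kinetic energy at speed v is ½(1+k)Mv² = Mv².
Energy conservation from release (height h) to the top (height 2r): Mgh = Mg(2r) + M·gr.
Thus h_min = 2r + (1+k)r/2 = r(2 + 2/2) = 1.26 × 3 ≈ 3.78 m.

h_min ≈ 3.78 m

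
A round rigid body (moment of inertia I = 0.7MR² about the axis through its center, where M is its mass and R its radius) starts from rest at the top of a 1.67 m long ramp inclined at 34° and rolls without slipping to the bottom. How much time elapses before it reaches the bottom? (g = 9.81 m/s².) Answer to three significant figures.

The moment of inertia is 0.7MR², giving k ≡ I/(MR²) = 0.7.
Along the incline Mg sinθ − f = Ma, and torque about the center fR = Iα = kMR²(a/R) gives f = kMa.
Hence a = g sinθ/(1+k) = 9.81×sin34°/1.7 = 3.227 m/s².
With constant a from rest, t = √(2L/a) = √(2·1.67/3.227) ≈ 1.02 s.

t ≈ 1.02 s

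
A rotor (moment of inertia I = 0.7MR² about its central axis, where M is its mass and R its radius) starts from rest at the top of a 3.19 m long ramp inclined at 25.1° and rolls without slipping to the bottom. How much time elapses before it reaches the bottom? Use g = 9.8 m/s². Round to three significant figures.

Here I = 0.7MR², so the shape factor k = I/(MR²) = 0.7.
Translational: Mg sinθ − f = Ma. Rotational about the CM: fR = Iα = kMRa, so f = kMa.
Hence a = g sinθ/(1+k) = 9.8×sin25.1°/1.7 = 2.445 m/s².
With constant a from rest, t = √(2L/a) = √(2·3.19/2.445) ≈ 1.62 s.

t ≈ 1.62 s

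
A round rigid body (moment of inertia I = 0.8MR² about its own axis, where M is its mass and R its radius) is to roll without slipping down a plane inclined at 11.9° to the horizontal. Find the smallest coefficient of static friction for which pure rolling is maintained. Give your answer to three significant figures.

Here I = 0.8MR², so the shape factor k = I/(MR²) = 0.8.
Translational: Mg sinθ − f = Ma. Rotational about the CM: fR = Iα = kMRa, so f = kMa.
These give a = g sinθ/(1+k) and the required friction f = kMg sinθ/(1+k).
The normal force is N = Mg cosθ, so μ_min = f/N = k tanθ/(1+k).
μ_min = 0.8 × tan11.9° / 1.8 ≈ 0.0937.

μ_min ≈ 0.0937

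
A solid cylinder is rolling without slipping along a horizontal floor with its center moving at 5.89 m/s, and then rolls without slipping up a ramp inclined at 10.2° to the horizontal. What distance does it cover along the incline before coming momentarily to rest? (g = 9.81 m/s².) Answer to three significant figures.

d ≈ 15.0 m

With I = (1/2)MR², the ratio k = I/(MR²) is 0.5.
Rolling without slipping gives ω = v/R, so the total kinetic energy is ½Mv² + ½Iω² = ½(1+k)Mv² = (3/4)Mv².
Setting this equal to Mgh gives the vertical rise h = (1+k)v₀²/(2g) = 1.5×5.89²/(2×9.81) = 2.652 m.
The distance along the slope is d = h/sinθ = 2.652/sin10.2° ≈ 15.0 m.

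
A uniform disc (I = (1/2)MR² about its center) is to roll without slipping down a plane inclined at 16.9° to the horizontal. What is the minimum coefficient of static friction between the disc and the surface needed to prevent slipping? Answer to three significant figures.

μ_min ≈ 0.101

Here I = (1/2)MR², so the shape factor k = I/(MR²) = 0.5.
Along the incline Mg sinθ − f = Ma, and torque about the center fR = Iα = kMR²(a/R) gives f = kMa.
These give a = g sinθ/(1+k) and the required friction f = kMg sinθ/(1+k).
The normal force is N = Mg cosθ, so μ_min = f/N = k tanθ/(1+k).
μ_min = 0.5 × tan16.9° / 1.5 ≈ 0.101.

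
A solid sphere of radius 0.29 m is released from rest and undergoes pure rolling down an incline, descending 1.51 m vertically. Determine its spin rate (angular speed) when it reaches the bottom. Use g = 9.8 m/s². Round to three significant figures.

ω ≈ 15.9 rad/s

The moment of inertia is (2/5)MR², giving k ≡ I/(MR²) = 0.4.
The rolling condition ω = v/R makes the rotational term ½I(v/R)² = ½kMv², so KE_total = ½(1+k)Mv² = (7/10)Mv².
Energy conservation Mgh = ½(1+k)Mv² gives v = √(2gh/(1+k)) = √(2 × 9.8 × 1.51 / 1.4) = 4.598 m/s.
The angular speed follows from ω = v/R = 4.598/0.29 ≈ 15.9 rad/s.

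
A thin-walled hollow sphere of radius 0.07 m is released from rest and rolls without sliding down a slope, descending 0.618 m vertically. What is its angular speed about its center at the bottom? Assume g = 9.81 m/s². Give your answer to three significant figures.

ω ≈ 38.5 rad/s

Here I = (2/3)MR², so the shape factor k = I/(MR²) = 2/3.
Rolling without slipping gives ω = v/R, so the total kinetic energy is ½Mv² + ½Iω² = ½(1+k)Mv² = (5/6)Mv².
Energy conservation Mgh = ½(1+k)Mv² gives v = √(2gh/(1+k)) = √(2 × 9.81 × 0.618 / 1.667) = 2.697 m/s.
The angular speed follows from ω = v/R = 2.697/0.07 ≈ 38.5 rad/s.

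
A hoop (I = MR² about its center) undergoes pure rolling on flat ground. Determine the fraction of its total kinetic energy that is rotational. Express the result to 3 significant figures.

fraction ≈ 0.500

Here I = MR², so the shape factor k = I/(MR²) = 1.
With ω = v/R, KE_trans = ½Mv² and KE_rot = ½Iω² = ½kMv², so KE_total = ½(1+k)Mv².
The rotational fraction is therefore k/(1+k) = 1/2 ≈ 0.500.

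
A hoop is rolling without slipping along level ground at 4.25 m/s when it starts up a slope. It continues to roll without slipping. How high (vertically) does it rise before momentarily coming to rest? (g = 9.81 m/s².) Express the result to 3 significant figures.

h ≈ 1.84 m

Here I = MR², so the shape factor k = I/(MR²) = 1.
Rolling without slipping gives ω = v/R, so the total kinetic energy is ½Mv² + ½Iω² = ½(1+k)Mv² = Mv².
At the top the kinetic energy is zero, so Mv₀² = Mgh.
Thus h = (1+k)v₀²/(2g) = 2 × 4.25² / (2 × 9.81) ≈ 1.84 m.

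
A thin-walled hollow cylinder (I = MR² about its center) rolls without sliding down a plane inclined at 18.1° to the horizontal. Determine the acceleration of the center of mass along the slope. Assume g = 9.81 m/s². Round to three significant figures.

a ≈ 1.52 m/s²

The moment of inertia is MR², giving k ≡ I/(MR²) = 1.
Newton's second law down the slope: Mg sinθ − f = Ma. The torque equation fR = Iα (with α = a/R) gives f = kMa.
Eliminating f: Mg sinθ = (1+k)Ma, so a = g sinθ/(1+k) = 9.81 × sin18.1° / 2 ≈ 1.52 m/s².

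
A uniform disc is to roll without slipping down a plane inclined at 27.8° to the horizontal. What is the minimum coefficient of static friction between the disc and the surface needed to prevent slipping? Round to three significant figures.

μ_min ≈ 0.176

For this body I = (1/2)MR², i.e. k = I/(MR²) = 0.5.
Translational: Mg sinθ − f = Ma. Rotational about the CM: fR = Iα = kMRa, so f = kMa.
These give a = g sinθ/(1+k) and the required friction f = kMg sinθ/(1+k).
The normal force is N = Mg cosθ, so μ_min = f/N = k tanθ/(1+k).
μ_min = 0.5 × tan27.8° / 1.5 ≈ 0.176.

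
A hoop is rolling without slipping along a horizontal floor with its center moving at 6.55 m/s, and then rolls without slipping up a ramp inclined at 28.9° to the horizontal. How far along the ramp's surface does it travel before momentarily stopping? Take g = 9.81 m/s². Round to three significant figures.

Here I = MR², so the shape factor k = I/(MR²) = 1.
Since it rolls without slipping, ω = v/R and KE = ½Mv² + ½Iω² = ½(1+k)Mv² = Mv².
Setting this equal to Mgh gives the vertical rise h = (1+k)v₀²/(2g) = 2×6.55²/(2×9.81) = 4.373 m.
The distance along the slope is d = h/sinθ = 4.373/sin28.9° ≈ 9.05 m.

d ≈ 9.05 m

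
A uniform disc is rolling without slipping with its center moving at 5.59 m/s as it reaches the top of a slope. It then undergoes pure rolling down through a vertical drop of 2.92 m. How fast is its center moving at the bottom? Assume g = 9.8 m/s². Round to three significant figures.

v ≈ 8.33 m/s

Here I = (1/2)MR², so the shape factor k = I/(MR²) = 0.5.
Rolling without slipping gives ω = v/R, so the total kinetic energy is ½Mv² + ½Iω² = ½(1+k)Mv² = (3/4)Mv².
Energy conservation: (3/4)Mv₀² + Mgh = (3/4)Mv², so v² = v₀² + 2gh/(1+k).
v = √(5.59² + 2×9.8×2.92/1.5) = √69.4 ≈ 8.33 m/s.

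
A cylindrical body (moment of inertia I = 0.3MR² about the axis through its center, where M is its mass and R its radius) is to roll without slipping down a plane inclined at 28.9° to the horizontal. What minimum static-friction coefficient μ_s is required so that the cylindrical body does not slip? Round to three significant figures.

The moment of inertia is 0.3MR², giving k ≡ I/(MR²) = 0.3.
Translational: Mg sinθ − f = Ma. Rotational about the CM: fR = Iα = kMRa, so f = kMa.
These give a = g sinθ/(1+k) and the required friction f = kMg sinθ/(1+k).
The normal force is N = Mg cosθ, so μ_min = f/N = k tanθ/(1+k).
μ_min = 0.3 × tan28.9° / 1.3 ≈ 0.127.

μ_min ≈ 0.127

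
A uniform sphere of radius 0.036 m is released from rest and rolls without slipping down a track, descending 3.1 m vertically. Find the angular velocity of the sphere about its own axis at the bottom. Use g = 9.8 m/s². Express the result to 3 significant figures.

ω ≈ 183 rad/s

With I = (2/5)MR², the ratio k = I/(MR²) is 0.4.
Rolling without slipping gives ω = v/R, so the total kinetic energy is ½Mv² + ½Iω² = ½(1+k)Mv² = (7/10)Mv².
Energy conservation Mgh = ½(1+k)Mv² gives v = √(2gh/(1+k)) = √(2 × 9.8 × 3.1 / 1.4) = 6.588 m/s.
The angular speed follows from ω = v/R = 6.588/0.036 ≈ 183 rad/s.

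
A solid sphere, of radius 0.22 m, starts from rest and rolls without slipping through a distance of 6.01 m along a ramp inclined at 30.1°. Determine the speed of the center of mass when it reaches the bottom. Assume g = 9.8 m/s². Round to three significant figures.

v ≈ 6.50 m/s

Here I = (2/5)MR², so the shape factor k = I/(MR²) = 0.4.
The rolling condition ω = v/R makes the rotational term ½I(v/R)² = ½kMv², so KE_total = ½(1+k)Mv² = (7/10)Mv².
The vertical drop is h = L sinθ = 6.01 × sin30.1° = 3.014 m.
Energy conservation: Mgh = (7/10)Mv², so v = √(2gh/(1+k)) = √(2 × 9.8 × 3.014 / 1.4) ≈ 6.50 m/s.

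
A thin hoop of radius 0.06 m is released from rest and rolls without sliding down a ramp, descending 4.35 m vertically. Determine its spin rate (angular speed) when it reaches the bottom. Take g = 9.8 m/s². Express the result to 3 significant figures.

The moment of inertia is MR², giving k ≡ I/(MR²) = 1.
Since it rolls without slipping, ω = v/R and KE = ½Mv² + ½Iω² = ½(1+k)Mv² = Mv².
Energy conservation Mgh = ½(1+k)Mv² gives v = √(2gh/(1+k)) = √(2 × 9.8 × 4.35 / 2) = 6.529 m/s.
The angular speed follows from ω = v/R = 6.529/0.06 ≈ 109 rad/s.

ω ≈ 109 rad/s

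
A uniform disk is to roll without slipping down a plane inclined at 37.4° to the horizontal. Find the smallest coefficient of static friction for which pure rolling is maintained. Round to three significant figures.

μ_min ≈ 0.255

With I = (1/2)MR², the ratio k = I/(MR²) is 0.5.
Along the incline Mg sinθ − f = Ma, and torque about the center fR = Iα = kMR²(a/R) gives f = kMa.
These give a = g sinθ/(1+k) and the required friction f = kMg sinθ/(1+k).
With N = Mg cosθ, the no-slip condition f ≤ μN gives μ_min = f/N = k tanθ/(1+k).
μ_min = 0.5 × tan37.4° / 1.5 ≈ 0.255.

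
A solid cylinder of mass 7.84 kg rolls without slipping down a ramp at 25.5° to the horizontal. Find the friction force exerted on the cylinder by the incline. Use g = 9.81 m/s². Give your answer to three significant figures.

f ≈ 11.0 N

For this body I = (1/2)MR², i.e. k = I/(MR²) = 0.5.
Translational: Mg sinθ − f = Ma. Rotational about the CM: fR = Iα = kMRa, so f = kMa.
Combining, a = g sinθ/(1+k) and f = kMa = kMg sinθ/(1+k).
f = 0.5 × 7.84 × 9.81 × sin25.5° / 1.5 ≈ 11.0 N.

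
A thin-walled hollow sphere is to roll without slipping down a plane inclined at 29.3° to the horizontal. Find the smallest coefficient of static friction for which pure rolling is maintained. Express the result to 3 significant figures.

μ_min ≈ 0.224

With I = (2/3)MR², the ratio k = I/(MR²) is 2/3.
Translational: Mg sinθ − f = Ma. Rotational about the CM: fR = Iα = kMRa, so f = kMa.
These give a = g sinθ/(1+k) and the required friction f = kMg sinθ/(1+k).
With N = Mg cosθ, the no-slip condition f ≤ μN gives μ_min = f/N = k tanθ/(1+k).
μ_min = (2/3) × tan29.3° / 1.667 ≈ 0.224.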